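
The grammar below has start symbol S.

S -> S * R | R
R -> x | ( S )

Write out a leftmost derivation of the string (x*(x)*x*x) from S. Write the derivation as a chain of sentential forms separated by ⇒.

S ⇒ R ⇒ (S) ⇒ (S*R) ⇒ (S*R*R) ⇒ (S*R*R*R) ⇒ (R*R*R*R) ⇒ (x*R*R*R) ⇒ (x*(S)*R*R) ⇒ (x*(R)*R*R) ⇒ (x*(x)*R*R) ⇒ (x*(x)*x*R) ⇒ (x*(x)*x*x)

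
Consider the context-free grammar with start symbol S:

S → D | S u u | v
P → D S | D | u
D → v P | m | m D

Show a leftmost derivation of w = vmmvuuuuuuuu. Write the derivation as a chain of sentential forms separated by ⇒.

S⇒Suu⇒Suuuu⇒Suuuuuu⇒Suuuuuuuu⇒Duuuuuuuu⇒vPuuuuuuuu⇒vDSuuuuuuuu⇒vmDSuuuuuuuu⇒vmmSuuuuuuuu⇒vmmvuuuuuuuu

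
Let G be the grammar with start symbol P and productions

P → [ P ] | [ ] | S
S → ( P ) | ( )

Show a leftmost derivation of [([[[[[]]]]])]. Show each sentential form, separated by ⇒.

P⇒[P]⇒[S]⇒[(P)]⇒[([P])]⇒[([[P]])]⇒[([[[P]]])]⇒[([[[[P]]]])]⇒[([[[[[]]]]])]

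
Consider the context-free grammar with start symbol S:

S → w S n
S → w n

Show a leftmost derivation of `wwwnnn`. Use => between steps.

S => wSn   [S → w S n]
wSn => wwSnn   [S → w S n]
wwSnn => wwwnnn   [S → w n]

S=>wSn=>wwSnn=>wwwnnn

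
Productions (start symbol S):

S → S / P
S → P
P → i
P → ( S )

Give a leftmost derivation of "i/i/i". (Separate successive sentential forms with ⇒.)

S ⇒ S/P ⇒ S/P/P ⇒ P/P/P ⇒ i/P/P ⇒ i/i/P ⇒ i/i/i

S ⇒ S/P   [S → S / P]
S/P ⇒ S/P/P   [S → S / P]
S/P/P ⇒ P/P/P   [S → P]
P/P/P ⇒ i/P/P   [P → i]
i/P/P ⇒ i/i/P   [P → i]
i/i/P ⇒ i/i/i   [P → i]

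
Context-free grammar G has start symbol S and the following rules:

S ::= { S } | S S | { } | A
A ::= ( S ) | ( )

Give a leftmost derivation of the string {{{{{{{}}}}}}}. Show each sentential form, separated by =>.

S => {S} => {{S}} => {{{S}}} => {{{{S}}}} => {{{{{S}}}}} => {{{{{{S}}}}}} => {{{{{{{}}}}}}}

S => {S}   [S ::= { S }]
{S} => {{S}}   [S ::= { S }]
{{S}} => {{{S}}}   [S ::= { S }]
{{{S}}} => {{{{S}}}}   [S ::= { S }]
{{{{S}}}} => {{{{{S}}}}}   [S ::= { S }]
{{{{{S}}}}} => {{{{{{S}}}}}}   [S ::= { S }]
{{{{{{S}}}}}} => {{{{{{{}}}}}}}   [S ::= { }]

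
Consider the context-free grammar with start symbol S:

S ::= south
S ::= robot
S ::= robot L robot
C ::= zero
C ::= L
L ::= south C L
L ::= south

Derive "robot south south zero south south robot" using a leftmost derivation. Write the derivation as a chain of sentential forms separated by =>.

S => robot L robot => robot south C L robot => robot south L L robot => robot south south C L L robot => robot south south zero L L robot => robot south south zero south L robot => robot south south zero south south robot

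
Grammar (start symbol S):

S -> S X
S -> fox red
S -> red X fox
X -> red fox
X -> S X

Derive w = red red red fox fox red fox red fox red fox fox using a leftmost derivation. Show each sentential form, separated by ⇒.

S ⇒ red X fox ⇒ red S X fox ⇒ red S X X fox ⇒ red S X X X fox ⇒ red red X fox X X X fox ⇒ red red red fox fox X X X fox ⇒ red red red fox fox red fox X X fox ⇒ red red red fox fox red fox red fox X fox ⇒ red red red fox fox red fox red fox red fox fox

S ⇒ red X fox   [S -> red X fox]
red X fox ⇒ red S X fox   [X -> S X]
red S X fox ⇒ red S X X fox   [S -> S X]
red S X X fox ⇒ red S X X X fox   [S -> S X]
red S X X X fox ⇒ red red X fox X X X fox   [S -> red X fox]
red red X fox X X X fox ⇒ red red red fox fox X X X fox   [X -> red fox]
red red red fox fox X X X fox ⇒ red red red fox fox red fox X X fox   [X -> red fox]
red red red fox fox red fox X X fox ⇒ red red red fox fox red fox red fox X fox   [X -> red fox]
red red red fox fox red fox red fox X fox ⇒ red red red fox fox red fox red fox red fox fox   [X -> red fox]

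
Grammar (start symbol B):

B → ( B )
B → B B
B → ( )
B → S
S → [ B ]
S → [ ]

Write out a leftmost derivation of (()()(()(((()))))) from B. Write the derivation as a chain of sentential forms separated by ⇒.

B ⇒ (B) ⇒ (BB) ⇒ (BBB) ⇒ (()BB) ⇒ (()()B) ⇒ (()()(B)) ⇒ (()()(BB)) ⇒ (()()(()B)) ⇒ (()()(()(B))) ⇒ (()()(()((B)))) ⇒ (()()(()(((B))))) ⇒ (()()(()(((())))))

B ⇒ (B)   [B → ( B )]
(B) ⇒ (BB)   [B → B B]
(BB) ⇒ (BBB)   [B → B B]
(BBB) ⇒ (()BB)   [B → ( )]
(()BB) ⇒ (()()B)   [B → ( )]
(()()B) ⇒ (()()(B))   [B → ( B )]
(()()(B)) ⇒ (()()(BB))   [B → B B]
(()()(BB)) ⇒ (()()(()B))   [B → ( )]
(()()(()B)) ⇒ (()()(()(B)))   [B → ( B )]
(()()(()(B))) ⇒ (()()(()((B))))   [B → ( B )]
(()()(()((B)))) ⇒ (()()(()(((B)))))   [B → ( B )]
(()()(()(((B))))) ⇒ (()()(()(((())))))   [B → ( )]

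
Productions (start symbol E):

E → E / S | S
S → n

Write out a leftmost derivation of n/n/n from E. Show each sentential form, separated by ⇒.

E ⇒ E/S   [E → E / S]
E/S ⇒ E/S/S   [E → E / S]
E/S/S ⇒ S/S/S   [E → S]
S/S/S ⇒ n/S/S   [S → n]
n/S/S ⇒ n/n/S   [S → n]
n/n/S ⇒ n/n/n   [S → n]

E⇒E/S⇒E/S/S⇒S/S/S⇒n/S/S⇒n/n/S⇒n/n/n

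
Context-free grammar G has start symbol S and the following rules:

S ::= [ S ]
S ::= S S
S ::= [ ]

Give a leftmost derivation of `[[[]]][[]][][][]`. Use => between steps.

S=>SS=>SSS=>SSSS=>[S]SSS=>[[S]]SSS=>[[[]]]SSS=>[[[]]]SSSS=>[[[]]][S]SSS=>[[[]]][[]]SSS=>[[[]]][[]][]SS=>[[[]]][[]][][]S=>[[[]]][[]][][][]

S => SS   [S ::= S S]
SS => SSS   [S ::= S S]
SSS => SSSS   [S ::= S S]
SSSS => [S]SSS   [S ::= [ S ]]
[S]SSS => [[S]]SSS   [S ::= [ S ]]
[[S]]SSS => [[[]]]SSS   [S ::= [ ]]
[[[]]]SSS => [[[]]]SSSS   [S ::= S S]
[[[]]]SSSS => [[[]]][S]SSS   [S ::= [ S ]]
[[[]]][S]SSS => [[[]]][[]]SSS   [S ::= [ ]]
[[[]]][[]]SSS => [[[]]][[]][]SS   [S ::= [ ]]
[[[]]][[]][]SS => [[[]]][[]][][]S   [S ::= [ ]]
[[[]]][[]][][]S => [[[]]][[]][][][]   [S ::= [ ]]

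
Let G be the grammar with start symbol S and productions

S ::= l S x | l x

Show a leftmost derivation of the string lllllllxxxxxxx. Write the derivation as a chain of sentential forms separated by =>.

S => lSx => llSxx => lllSxxx => llllSxxxx => lllllSxxxxx => llllllSxxxxxx => lllllllxxxxxxx

S => lSx   [S ::= l S x]
lSx => llSxx   [S ::= l S x]
llSxx => lllSxxx   [S ::= l S x]
lllSxxx => llllSxxxx   [S ::= l S x]
llllSxxxx => lllllSxxxxx   [S ::= l S x]
lllllSxxxxx => llllllSxxxxxx   [S ::= l S x]
llllllSxxxxxx => lllllllxxxxxxx   [S ::= l x]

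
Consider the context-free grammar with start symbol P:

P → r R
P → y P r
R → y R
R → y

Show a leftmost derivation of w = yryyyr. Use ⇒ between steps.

P ⇒ yPr ⇒ yrRr ⇒ yryRr ⇒ yryyRr ⇒ yryyyr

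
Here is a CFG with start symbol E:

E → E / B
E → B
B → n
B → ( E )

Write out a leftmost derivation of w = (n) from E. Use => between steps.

E => B   [E → B]
B => (E)   [B → ( E )]
(E) => (B)   [E → B]
(B) => (n)   [B → n]

E => B => (E) => (B) => (n)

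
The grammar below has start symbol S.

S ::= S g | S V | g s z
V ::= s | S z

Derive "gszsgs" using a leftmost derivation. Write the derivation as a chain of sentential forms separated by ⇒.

S ⇒ SV   [S ::= S V]
SV ⇒ SgV   [S ::= S g]
SgV ⇒ SVgV   [S ::= S V]
SVgV ⇒ gszVgV   [S ::= g s z]
gszVgV ⇒ gszsgV   [V ::= s]
gszsgV ⇒ gszsgs   [V ::= s]

S⇒SV⇒SgV⇒SVgV⇒gszVgV⇒gszsgV⇒gszsgs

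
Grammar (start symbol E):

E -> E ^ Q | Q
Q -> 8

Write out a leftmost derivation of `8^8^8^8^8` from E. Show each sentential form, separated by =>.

E => E^Q   [E -> E ^ Q]
E^Q => E^Q^Q   [E -> E ^ Q]
E^Q^Q => E^Q^Q^Q   [E -> E ^ Q]
E^Q^Q^Q => E^Q^Q^Q^Q   [E -> E ^ Q]
E^Q^Q^Q^Q => Q^Q^Q^Q^Q   [E -> Q]
Q^Q^Q^Q^Q => 8^Q^Q^Q^Q   [Q -> 8]
8^Q^Q^Q^Q => 8^8^Q^Q^Q   [Q -> 8]
8^8^Q^Q^Q => 8^8^8^Q^Q   [Q -> 8]
8^8^8^Q^Q => 8^8^8^8^Q   [Q -> 8]
8^8^8^8^Q => 8^8^8^8^8   [Q -> 8]

E => E^Q => E^Q^Q => E^Q^Q^Q => E^Q^Q^Q^Q => Q^Q^Q^Q^Q => 8^Q^Q^Q^Q => 8^8^Q^Q^Q => 8^8^8^Q^Q => 8^8^8^8^Q => 8^8^8^8^8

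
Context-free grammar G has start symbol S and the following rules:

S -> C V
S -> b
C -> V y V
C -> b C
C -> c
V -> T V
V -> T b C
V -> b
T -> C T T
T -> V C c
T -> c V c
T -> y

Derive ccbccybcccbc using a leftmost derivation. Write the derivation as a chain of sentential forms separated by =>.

S=>CV=>cV=>cTbC=>cVCcbC=>cTbCCcbC=>cCTTbCCcbC=>ccTTbCCcbC=>ccVCcTbCCcbC=>ccbCcTbCCcbC=>ccbccTbCCcbC=>ccbccybCCcbC=>ccbccybcCcbC=>ccbccybcccbC=>ccbccybcccbc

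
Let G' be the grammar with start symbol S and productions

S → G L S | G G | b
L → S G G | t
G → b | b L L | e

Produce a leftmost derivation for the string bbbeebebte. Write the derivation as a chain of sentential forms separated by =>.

S => GG => bLLG => bSGGLG => bGLSGGLG => bbLSGGLG => bbSGGSGGLG => bbbGGSGGLG => bbbeGSGGLG => bbbeeSGGLG => bbbeebGGLG => bbbeebeGLG => bbbeebebLG => bbbeebebtG => bbbeebebte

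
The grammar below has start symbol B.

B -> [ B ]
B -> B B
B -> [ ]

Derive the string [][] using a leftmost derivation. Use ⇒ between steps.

B ⇒ BB   [B -> B B]
BB ⇒ []B   [B -> [ ]]
[]B ⇒ [][]   [B -> [ ]]

B⇒BB⇒[]B⇒[][]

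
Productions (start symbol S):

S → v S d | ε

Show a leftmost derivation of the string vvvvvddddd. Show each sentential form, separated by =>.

S=>vSd=>vvSdd=>vvvSddd=>vvvvSdddd=>vvvvvSddddd=>vvvvvddddd

S => vSd   [S → v S d]
vSd => vvSdd   [S → v S d]
vvSdd => vvvSddd   [S → v S d]
vvvSddd => vvvvSdddd   [S → v S d]
vvvvSdddd => vvvvvSddddd   [S → v S d]
vvvvvSddddd => vvvvvddddd   [S → ε]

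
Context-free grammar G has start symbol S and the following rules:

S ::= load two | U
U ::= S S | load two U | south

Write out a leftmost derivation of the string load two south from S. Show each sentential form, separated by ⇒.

S ⇒ U ⇒ load two U ⇒ load two south

S ⇒ U   [S ::= U]
U ⇒ load two U   [U ::= load two U]
load two U ⇒ load two south   [U ::= south]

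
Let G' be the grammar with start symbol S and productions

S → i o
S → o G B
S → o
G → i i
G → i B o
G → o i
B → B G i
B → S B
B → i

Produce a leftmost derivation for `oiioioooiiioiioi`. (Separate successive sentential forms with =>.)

S => oGB => oiBoB => oiSBoB => oiioBoB => oiioBGioB => oiioSBGioB => oiioioBGioB => oiioioSBGioB => oiioiooGBBGioB => oiioioooiBBGioB => oiioioooiiBGioB => oiioioooiiiGioB => oiioioooiiioiioB => oiioioooiiioiioi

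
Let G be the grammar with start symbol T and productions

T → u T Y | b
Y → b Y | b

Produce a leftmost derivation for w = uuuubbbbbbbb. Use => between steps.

T => uTY   [T → u T Y]
uTY => uuTYY   [T → u T Y]
uuTYY => uuuTYYY   [T → u T Y]
uuuTYYY => uuuuTYYYY   [T → u T Y]
uuuuTYYYY => uuuubYYYY   [T → b]
uuuubYYYY => uuuubbYYY   [Y → b]
uuuubbYYY => uuuubbbYY   [Y → b]
uuuubbbYY => uuuubbbbYY   [Y → b Y]
uuuubbbbYY => uuuubbbbbYY   [Y → b Y]
uuuubbbbbYY => uuuubbbbbbYY   [Y → b Y]
uuuubbbbbbYY => uuuubbbbbbbY   [Y → b]
uuuubbbbbbbY => uuuubbbbbbbb   [Y → b]

T=>uTY=>uuTYY=>uuuTYYY=>uuuuTYYYY=>uuuubYYYY=>uuuubbYYY=>uuuubbbYY=>uuuubbbbYY=>uuuubbbbbYY=>uuuubbbbbbYY=>uuuubbbbbbbY=>uuuubbbbbbbb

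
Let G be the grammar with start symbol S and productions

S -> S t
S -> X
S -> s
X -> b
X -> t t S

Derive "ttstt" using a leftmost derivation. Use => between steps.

S => St => Xt => ttSt => ttStt => ttstt

S => St   [S -> S t]
St => Xt   [S -> X]
Xt => ttSt   [X -> t t S]
ttSt => ttStt   [S -> S t]
ttStt => ttstt   [S -> s]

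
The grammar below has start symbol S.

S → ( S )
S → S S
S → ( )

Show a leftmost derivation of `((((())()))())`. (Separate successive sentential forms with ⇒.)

S ⇒ (S)   [S → ( S )]
(S) ⇒ (SS)   [S → S S]
(SS) ⇒ ((S)S)   [S → ( S )]
((S)S) ⇒ (((S))S)   [S → ( S )]
(((S))S) ⇒ (((SS))S)   [S → S S]
(((SS))S) ⇒ ((((S)S))S)   [S → ( S )]
((((S)S))S) ⇒ ((((())S))S)   [S → ( )]
((((())S))S) ⇒ ((((())()))S)   [S → ( )]
((((())()))S) ⇒ ((((())()))())   [S → ( )]

S ⇒ (S) ⇒ (SS) ⇒ ((S)S) ⇒ (((S))S) ⇒ (((SS))S) ⇒ ((((S)S))S) ⇒ ((((())S))S) ⇒ ((((())()))S) ⇒ ((((())()))())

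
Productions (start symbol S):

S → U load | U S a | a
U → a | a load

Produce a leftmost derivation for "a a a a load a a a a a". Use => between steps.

S => U S a => a S a => a U S a a => a a S a a => a a U S a a a => a a a S a a a => a a a U S a a a a => a a a a load S a a a a => a a a a load a a a a a

S => U S a   [S → U S a]
U S a => a S a   [U → a]
a S a => a U S a a   [S → U S a]
a U S a a => a a S a a   [U → a]
a a S a a => a a U S a a a   [S → U S a]
a a U S a a a => a a a S a a a   [U → a]
a a a S a a a => a a a U S a a a a   [S → U S a]
a a a U S a a a a => a a a a load S a a a a   [U → a load]
a a a a load S a a a a => a a a a load a a a a a   [S → a]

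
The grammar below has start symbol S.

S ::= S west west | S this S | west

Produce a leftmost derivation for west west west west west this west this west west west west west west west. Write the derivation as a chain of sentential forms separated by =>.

S => S west west => S west west west west => S west west west west west west => S this S west west west west west west => S west west this S west west west west west west => S west west west west this S west west west west west west => west west west west west this S west west west west west west => west west west west west this S this S west west west west west west => west west west west west this west this S west west west west west west => west west west west west this west this west west west west west west west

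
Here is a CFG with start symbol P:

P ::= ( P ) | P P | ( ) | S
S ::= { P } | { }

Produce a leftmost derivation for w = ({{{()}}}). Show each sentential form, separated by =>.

P=>(P)=>(S)=>({P})=>({S})=>({{P}})=>({{S}})=>({{{P}}})=>({{{()}}})

P => (P)   [P ::= ( P )]
(P) => (S)   [P ::= S]
(S) => ({P})   [S ::= { P }]
({P}) => ({S})   [P ::= S]
({S}) => ({{P}})   [S ::= { P }]
({{P}}) => ({{S}})   [P ::= S]
({{S}}) => ({{{P}}})   [S ::= { P }]
({{{P}}}) => ({{{()}}})   [P ::= ( )]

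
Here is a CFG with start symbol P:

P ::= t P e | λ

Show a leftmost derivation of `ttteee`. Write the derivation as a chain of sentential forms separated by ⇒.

P ⇒ tPe   [P ::= t P e]
tPe ⇒ ttPee   [P ::= t P e]
ttPee ⇒ tttPeee   [P ::= t P e]
tttPeee ⇒ ttteee   [P ::= λ]

P⇒tPe⇒ttPee⇒tttPeee⇒ttteee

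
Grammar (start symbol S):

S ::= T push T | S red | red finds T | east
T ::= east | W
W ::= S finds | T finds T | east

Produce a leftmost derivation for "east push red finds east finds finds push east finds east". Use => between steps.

S => T push T   [S ::= T push T]
T push T => W push T   [T ::= W]
W push T => S finds push T   [W ::= S finds]
S finds push T => T push T finds push T   [S ::= T push T]
T push T finds push T => east push T finds push T   [T ::= east]
east push T finds push T => east push W finds push T   [T ::= W]
east push W finds push T => east push S finds finds push T   [W ::= S finds]
east push S finds finds push T => east push red finds T finds finds push T   [S ::= red finds T]
east push red finds T finds finds push T => east push red finds W finds finds push T   [T ::= W]
east push red finds W finds finds push T => east push red finds east finds finds push T   [W ::= east]
east push red finds east finds finds push T => east push red finds east finds finds push W   [T ::= W]
east push red finds east finds finds push W => east push red finds east finds finds push T finds T   [W ::= T finds T]
east push red finds east finds finds push T finds T => east push red finds east finds finds push east finds T   [T ::= east]
east push red finds east finds finds push east finds T => east push red finds east finds finds push east finds east   [T ::= east]

S => T push T => W push T => S finds push T => T push T finds push T => east push T finds push T => east push W finds push T => east push S finds finds push T => east push red finds T finds finds push T => east push red finds W finds finds push T => east push red finds east finds finds push T => east push red finds east finds finds push W => east push red finds east finds finds push T finds T => east push red finds east finds finds push east finds T => east push red finds east finds finds push east finds east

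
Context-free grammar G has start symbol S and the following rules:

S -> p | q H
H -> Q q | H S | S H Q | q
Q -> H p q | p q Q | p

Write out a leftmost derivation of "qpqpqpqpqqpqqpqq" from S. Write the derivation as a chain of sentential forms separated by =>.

S => qH   [S -> q H]
qH => qQq   [H -> Q q]
qQq => qpqQq   [Q -> p q Q]
qpqQq => qpqpqQq   [Q -> p q Q]
qpqpqQq => qpqpqpqQq   [Q -> p q Q]
qpqpqpqQq => qpqpqpqHpqq   [Q -> H p q]
qpqpqpqHpqq => qpqpqpqQqpqq   [H -> Q q]
qpqpqpqQqpqq => qpqpqpqpqQqpqq   [Q -> p q Q]
qpqpqpqpqQqpqq => qpqpqpqpqHpqqpqq   [Q -> H p q]
qpqpqpqpqHpqqpqq => qpqpqpqpqqpqqpqq   [H -> q]

S => qH => qQq => qpqQq => qpqpqQq => qpqpqpqQq => qpqpqpqHpqq => qpqpqpqQqpqq => qpqpqpqpqQqpqq => qpqpqpqpqHpqqpqq => qpqpqpqpqqpqqpqq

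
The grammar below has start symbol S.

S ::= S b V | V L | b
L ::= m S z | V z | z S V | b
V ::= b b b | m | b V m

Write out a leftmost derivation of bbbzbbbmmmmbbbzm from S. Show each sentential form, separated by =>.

S => VL => bbbL => bbbzSV => bbbzVLV => bbbzbVmLV => bbbzbbVmmLV => bbbzbbbVmmmLV => bbbzbbbmmmmLV => bbbzbbbmmmmVzV => bbbzbbbmmmmbbbzV => bbbzbbbmmmmbbbzm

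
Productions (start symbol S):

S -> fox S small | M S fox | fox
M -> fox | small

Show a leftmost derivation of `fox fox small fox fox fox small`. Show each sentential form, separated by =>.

S => fox S small   [S -> fox S small]
fox S small => fox M S fox small   [S -> M S fox]
fox M S fox small => fox fox S fox small   [M -> fox]
fox fox S fox small => fox fox M S fox fox small   [S -> M S fox]
fox fox M S fox fox small => fox fox small S fox fox small   [M -> small]
fox fox small S fox fox small => fox fox small fox fox fox small   [S -> fox]

S => fox S small => fox M S fox small => fox fox S fox small => fox fox M S fox fox small => fox fox small S fox fox small => fox fox small fox fox fox small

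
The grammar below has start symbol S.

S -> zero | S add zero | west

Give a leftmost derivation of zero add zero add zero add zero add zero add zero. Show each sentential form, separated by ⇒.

S ⇒ S add zero ⇒ S add zero add zero ⇒ S add zero add zero add zero ⇒ S add zero add zero add zero add zero ⇒ S add zero add zero add zero add zero add zero ⇒ zero add zero add zero add zero add zero add zero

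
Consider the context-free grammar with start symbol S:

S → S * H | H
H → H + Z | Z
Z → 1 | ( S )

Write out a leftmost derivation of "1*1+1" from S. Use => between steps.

S=>S*H=>H*H=>Z*H=>1*H=>1*H+Z=>1*Z+Z=>1*1+Z=>1*1+1

S => S*H   [S → S * H]
S*H => H*H   [S → H]
H*H => Z*H   [H → Z]
Z*H => 1*H   [Z → 1]
1*H => 1*H+Z   [H → H + Z]
1*H+Z => 1*Z+Z   [H → Z]
1*Z+Z => 1*1+Z   [Z → 1]
1*1+Z => 1*1+1   [Z → 1]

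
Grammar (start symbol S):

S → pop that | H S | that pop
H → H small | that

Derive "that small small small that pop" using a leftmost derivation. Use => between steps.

S => H S   [S → H S]
H S => H small S   [H → H small]
H small S => H small small S   [H → H small]
H small small S => H small small small S   [H → H small]
H small small small S => that small small small S   [H → that]
that small small small S => that small small small that pop   [S → that pop]

S => H S => H small S => H small small S => H small small small S => that small small small S => that small small small that pop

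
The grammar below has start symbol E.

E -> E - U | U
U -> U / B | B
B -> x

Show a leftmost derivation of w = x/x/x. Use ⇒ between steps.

E ⇒ U ⇒ U/B ⇒ U/B/B ⇒ B/B/B ⇒ x/B/B ⇒ x/x/B ⇒ x/x/x

E ⇒ U   [E -> U]
U ⇒ U/B   [U -> U / B]
U/B ⇒ U/B/B   [U -> U / B]
U/B/B ⇒ B/B/B   [U -> B]
B/B/B ⇒ x/B/B   [B -> x]
x/B/B ⇒ x/x/B   [B -> x]
x/x/B ⇒ x/x/x   [B -> x]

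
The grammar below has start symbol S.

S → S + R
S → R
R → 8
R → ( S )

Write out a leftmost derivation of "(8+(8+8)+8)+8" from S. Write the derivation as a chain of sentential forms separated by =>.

S => S+R => R+R => (S)+R => (S+R)+R => (S+R+R)+R => (R+R+R)+R => (8+R+R)+R => (8+(S)+R)+R => (8+(S+R)+R)+R => (8+(R+R)+R)+R => (8+(8+R)+R)+R => (8+(8+8)+R)+R => (8+(8+8)+8)+R => (8+(8+8)+8)+8

S => S+R   [S → S + R]
S+R => R+R   [S → R]
R+R => (S)+R   [R → ( S )]
(S)+R => (S+R)+R   [S → S + R]
(S+R)+R => (S+R+R)+R   [S → S + R]
(S+R+R)+R => (R+R+R)+R   [S → R]
(R+R+R)+R => (8+R+R)+R   [R → 8]
(8+R+R)+R => (8+(S)+R)+R   [R → ( S )]
(8+(S)+R)+R => (8+(S+R)+R)+R   [S → S + R]
(8+(S+R)+R)+R => (8+(R+R)+R)+R   [S → R]
(8+(R+R)+R)+R => (8+(8+R)+R)+R   [R → 8]
(8+(8+R)+R)+R => (8+(8+8)+R)+R   [R → 8]
(8+(8+8)+R)+R => (8+(8+8)+8)+R   [R → 8]
(8+(8+8)+8)+R => (8+(8+8)+8)+8   [R → 8]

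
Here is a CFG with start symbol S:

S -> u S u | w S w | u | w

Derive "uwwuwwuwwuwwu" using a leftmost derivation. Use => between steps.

S => uSu => uwSwu => uwwSwwu => uwwuSuwwu => uwwuwSwuwwu => uwwuwwSwwuwwu => uwwuwwuwwuwwu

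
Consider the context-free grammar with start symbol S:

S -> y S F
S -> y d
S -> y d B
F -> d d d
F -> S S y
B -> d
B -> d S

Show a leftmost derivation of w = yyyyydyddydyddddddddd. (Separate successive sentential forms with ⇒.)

S ⇒ ySF   [S -> y S F]
ySF ⇒ yySFF   [S -> y S F]
yySFF ⇒ yyySFFF   [S -> y S F]
yyySFFF ⇒ yyyySFFFF   [S -> y S F]
yyyySFFFF ⇒ yyyyydFFFF   [S -> y d]
yyyyydFFFF ⇒ yyyyydSSyFFF   [F -> S S y]
yyyyydSSyFFF ⇒ yyyyydydBSyFFF   [S -> y d B]
yyyyydydBSyFFF ⇒ yyyyydyddSyFFF   [B -> d]
yyyyydyddSyFFF ⇒ yyyyydyddydyFFF   [S -> y d]
yyyyydyddydyFFF ⇒ yyyyydyddydydddFF   [F -> d d d]
yyyyydyddydydddFF ⇒ yyyyydyddydyddddddF   [F -> d d d]
yyyyydyddydyddddddF ⇒ yyyyydyddydyddddddddd   [F -> d d d]

S ⇒ ySF ⇒ yySFF ⇒ yyySFFF ⇒ yyyySFFFF ⇒ yyyyydFFFF ⇒ yyyyydSSyFFF ⇒ yyyyydydBSyFFF ⇒ yyyyydyddSyFFF ⇒ yyyyydyddydyFFF ⇒ yyyyydyddydydddFF ⇒ yyyyydyddydyddddddF ⇒ yyyyydyddydyddddddddd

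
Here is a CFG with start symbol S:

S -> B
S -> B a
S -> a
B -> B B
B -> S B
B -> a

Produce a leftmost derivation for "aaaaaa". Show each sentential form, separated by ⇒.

S⇒B⇒SB⇒BaB⇒BBaB⇒BBBaB⇒SBBBaB⇒BBBBaB⇒aBBBaB⇒aaBBaB⇒aaaBaB⇒aaaaaB⇒aaaaaa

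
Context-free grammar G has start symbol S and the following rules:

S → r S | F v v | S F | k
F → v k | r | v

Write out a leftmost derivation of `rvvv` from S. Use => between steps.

S => rS => rFvv => rvvv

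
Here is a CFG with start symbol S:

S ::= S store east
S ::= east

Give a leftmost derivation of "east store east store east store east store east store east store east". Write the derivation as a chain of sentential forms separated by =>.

S => S store east => S store east store east => S store east store east store east => S store east store east store east store east => S store east store east store east store east store east => S store east store east store east store east store east store east => east store east store east store east store east store east store east

S => S store east   [S ::= S store east]
S store east => S store east store east   [S ::= S store east]
S store east store east => S store east store east store east   [S ::= S store east]
S store east store east store east => S store east store east store east store east   [S ::= S store east]
S store east store east store east store east => S store east store east store east store east store east   [S ::= S store east]
S store east store east store east store east store east => S store east store east store east store east store east store east   [S ::= S store east]
S store east store east store east store east store east store east => east store east store east store east store east store east store east   [S ::= east]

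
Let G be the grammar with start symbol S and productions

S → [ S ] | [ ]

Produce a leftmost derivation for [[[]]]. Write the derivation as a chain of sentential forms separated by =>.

S => [S] => [[S]] => [[[]]]

S => [S]   [S → [ S ]]
[S] => [[S]]   [S → [ S ]]
[[S]] => [[[]]]   [S → [ ]]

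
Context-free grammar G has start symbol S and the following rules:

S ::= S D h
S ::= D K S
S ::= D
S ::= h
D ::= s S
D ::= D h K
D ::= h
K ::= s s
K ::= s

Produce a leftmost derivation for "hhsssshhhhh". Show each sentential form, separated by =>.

S => SDh   [S ::= S D h]
SDh => DKSDh   [S ::= D K S]
DKSDh => DhKKSDh   [D ::= D h K]
DhKKSDh => hhKKSDh   [D ::= h]
hhKKSDh => hhssKSDh   [K ::= s s]
hhssKSDh => hhssssSDh   [K ::= s s]
hhssssSDh => hhssssSDhDh   [S ::= S D h]
hhssssSDhDh => hhsssshDhDh   [S ::= h]
hhsssshDhDh => hhsssshhhDh   [D ::= h]
hhsssshhhDh => hhsssshhhhh   [D ::= h]

S => SDh => DKSDh => DhKKSDh => hhKKSDh => hhssKSDh => hhssssSDh => hhssssSDhDh => hhsssshDhDh => hhsssshhhDh => hhsssshhhhh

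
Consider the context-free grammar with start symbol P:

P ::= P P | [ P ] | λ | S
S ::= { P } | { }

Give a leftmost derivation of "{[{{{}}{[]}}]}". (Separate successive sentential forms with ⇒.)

P ⇒ S   [P ::= S]
S ⇒ {P}   [S ::= { P }]
{P} ⇒ {[P]}   [P ::= [ P ]]
{[P]} ⇒ {[S]}   [P ::= S]
{[S]} ⇒ {[{P}]}   [S ::= { P }]
{[{P}]} ⇒ {[{PP}]}   [P ::= P P]
{[{PP}]} ⇒ {[{SP}]}   [P ::= S]
{[{SP}]} ⇒ {[{{P}P}]}   [S ::= { P }]
{[{{P}P}]} ⇒ {[{{S}P}]}   [P ::= S]
{[{{S}P}]} ⇒ {[{{{}}P}]}   [S ::= { }]
{[{{{}}P}]} ⇒ {[{{{}}S}]}   [P ::= S]
{[{{{}}S}]} ⇒ {[{{{}}{P}}]}   [S ::= { P }]
{[{{{}}{P}}]} ⇒ {[{{{}}{[P]}}]}   [P ::= [ P ]]
{[{{{}}{[P]}}]} ⇒ {[{{{}}{[]}}]}   [P ::= λ]

P⇒S⇒{P}⇒{[P]}⇒{[S]}⇒{[{P}]}⇒{[{PP}]}⇒{[{SP}]}⇒{[{{P}P}]}⇒{[{{S}P}]}⇒{[{{{}}P}]}⇒{[{{{}}S}]}⇒{[{{{}}{P}}]}⇒{[{{{}}{[P]}}]}⇒{[{{{}}{[]}}]}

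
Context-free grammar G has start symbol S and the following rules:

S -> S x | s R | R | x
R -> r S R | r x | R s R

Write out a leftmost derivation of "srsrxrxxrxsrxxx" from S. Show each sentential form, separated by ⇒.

S ⇒ Sx   [S -> S x]
Sx ⇒ Sxx   [S -> S x]
Sxx ⇒ sRxx   [S -> s R]
sRxx ⇒ sRsRxx   [R -> R s R]
sRsRxx ⇒ srSRsRxx   [R -> r S R]
srSRsRxx ⇒ srSxRsRxx   [S -> S x]
srSxRsRxx ⇒ srsRxRsRxx   [S -> s R]
srsRxRsRxx ⇒ srsrSRxRsRxx   [R -> r S R]
srsrSRxRsRxx ⇒ srsrxRxRsRxx   [S -> x]
srsrxRxRsRxx ⇒ srsrxrxxRsRxx   [R -> r x]
srsrxrxxRsRxx ⇒ srsrxrxxrxsRxx   [R -> r x]
srsrxrxxrxsRxx ⇒ srsrxrxxrxsrxxx   [R -> r x]

S ⇒ Sx ⇒ Sxx ⇒ sRxx ⇒ sRsRxx ⇒ srSRsRxx ⇒ srSxRsRxx ⇒ srsRxRsRxx ⇒ srsrSRxRsRxx ⇒ srsrxRxRsRxx ⇒ srsrxrxxRsRxx ⇒ srsrxrxxrxsRxx ⇒ srsrxrxxrxsrxxx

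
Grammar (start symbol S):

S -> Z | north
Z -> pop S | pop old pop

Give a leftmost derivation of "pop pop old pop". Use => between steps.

S => Z => pop S => pop Z => pop pop old pop

S => Z   [S -> Z]
Z => pop S   [Z -> pop S]
pop S => pop Z   [S -> Z]
pop Z => pop pop old pop   [Z -> pop old pop]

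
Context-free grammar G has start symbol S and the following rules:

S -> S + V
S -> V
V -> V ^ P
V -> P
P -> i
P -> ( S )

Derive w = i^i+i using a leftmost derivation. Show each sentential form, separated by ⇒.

S ⇒ S+V ⇒ V+V ⇒ V^P+V ⇒ P^P+V ⇒ i^P+V ⇒ i^i+V ⇒ i^i+P ⇒ i^i+i

S ⇒ S+V   [S -> S + V]
S+V ⇒ V+V   [S -> V]
V+V ⇒ V^P+V   [V -> V ^ P]
V^P+V ⇒ P^P+V   [V -> P]
P^P+V ⇒ i^P+V   [P -> i]
i^P+V ⇒ i^i+V   [P -> i]
i^i+V ⇒ i^i+P   [V -> P]
i^i+P ⇒ i^i+i   [P -> i]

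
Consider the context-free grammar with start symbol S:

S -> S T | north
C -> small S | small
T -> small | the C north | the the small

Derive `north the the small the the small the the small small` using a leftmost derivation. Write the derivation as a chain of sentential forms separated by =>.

S => S T => S T T => S T T T => S T T T T => north T T T T => north the the small T T T => north the the small the the small T T => north the the small the the small the the small T => north the the small the the small the the small small

S => S T   [S -> S T]
S T => S T T   [S -> S T]
S T T => S T T T   [S -> S T]
S T T T => S T T T T   [S -> S T]
S T T T T => north T T T T   [S -> north]
north T T T T => north the the small T T T   [T -> the the small]
north the the small T T T => north the the small the the small T T   [T -> the the small]
north the the small the the small T T => north the the small the the small the the small T   [T -> the the small]
north the the small the the small the the small T => north the the small the the small the the small small   [T -> small]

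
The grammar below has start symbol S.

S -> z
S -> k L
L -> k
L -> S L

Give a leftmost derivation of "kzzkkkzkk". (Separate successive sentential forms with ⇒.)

S ⇒ kL   [S -> k L]
kL ⇒ kSL   [L -> S L]
kSL ⇒ kzL   [S -> z]
kzL ⇒ kzSL   [L -> S L]
kzSL ⇒ kzzL   [S -> z]
kzzL ⇒ kzzSL   [L -> S L]
kzzSL ⇒ kzzkLL   [S -> k L]
kzzkLL ⇒ kzzkSLL   [L -> S L]
kzzkSLL ⇒ kzzkkLLL   [S -> k L]
kzzkkLLL ⇒ kzzkkkLL   [L -> k]
kzzkkkLL ⇒ kzzkkkSLL   [L -> S L]
kzzkkkSLL ⇒ kzzkkkzLL   [S -> z]
kzzkkkzLL ⇒ kzzkkkzkL   [L -> k]
kzzkkkzkL ⇒ kzzkkkzkk   [L -> k]

S⇒kL⇒kSL⇒kzL⇒kzSL⇒kzzL⇒kzzSL⇒kzzkLL⇒kzzkSLL⇒kzzkkLLL⇒kzzkkkLL⇒kzzkkkSLL⇒kzzkkkzLL⇒kzzkkkzkL⇒kzzkkkzkk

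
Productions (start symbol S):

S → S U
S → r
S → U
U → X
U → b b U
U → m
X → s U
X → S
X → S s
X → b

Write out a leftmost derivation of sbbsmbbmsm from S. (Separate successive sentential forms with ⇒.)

S ⇒ SU   [S → S U]
SU ⇒ SUU   [S → S U]
SUU ⇒ UUU   [S → U]
UUU ⇒ XUU   [U → X]
XUU ⇒ sUUU   [X → s U]
sUUU ⇒ sbbUUU   [U → b b U]
sbbUUU ⇒ sbbXUU   [U → X]
sbbXUU ⇒ sbbsUUU   [X → s U]
sbbsUUU ⇒ sbbsmUU   [U → m]
sbbsmUU ⇒ sbbsmbbUU   [U → b b U]
sbbsmbbUU ⇒ sbbsmbbmU   [U → m]
sbbsmbbmU ⇒ sbbsmbbmX   [U → X]
sbbsmbbmX ⇒ sbbsmbbmsU   [X → s U]
sbbsmbbmsU ⇒ sbbsmbbmsm   [U → m]

S ⇒ SU ⇒ SUU ⇒ UUU ⇒ XUU ⇒ sUUU ⇒ sbbUUU ⇒ sbbXUU ⇒ sbbsUUU ⇒ sbbsmUU ⇒ sbbsmbbUU ⇒ sbbsmbbmU ⇒ sbbsmbbmX ⇒ sbbsmbbmsU ⇒ sbbsmbbmsm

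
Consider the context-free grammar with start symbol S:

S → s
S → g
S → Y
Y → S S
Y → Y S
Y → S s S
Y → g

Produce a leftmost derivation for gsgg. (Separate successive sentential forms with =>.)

S => Y   [S → Y]
Y => SsS   [Y → S s S]
SsS => YsS   [S → Y]
YsS => gsS   [Y → g]
gsS => gsY   [S → Y]
gsY => gsSS   [Y → S S]
gsSS => gsYS   [S → Y]
gsYS => gsgS   [Y → g]
gsgS => gsgg   [S → g]

S => Y => SsS => YsS => gsS => gsY => gsSS => gsYS => gsgS => gsgg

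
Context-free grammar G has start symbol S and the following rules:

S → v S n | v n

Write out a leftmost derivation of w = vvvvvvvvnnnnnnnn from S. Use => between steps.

S=>vSn=>vvSnn=>vvvSnnn=>vvvvSnnnn=>vvvvvSnnnnn=>vvvvvvSnnnnnn=>vvvvvvvSnnnnnnn=>vvvvvvvvnnnnnnnn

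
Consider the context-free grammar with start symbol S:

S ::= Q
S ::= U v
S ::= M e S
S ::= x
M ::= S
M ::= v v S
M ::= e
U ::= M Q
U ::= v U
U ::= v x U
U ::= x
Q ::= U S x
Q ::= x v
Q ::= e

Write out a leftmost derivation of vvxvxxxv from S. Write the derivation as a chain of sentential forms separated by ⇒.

S ⇒ Uv   [S ::= U v]
Uv ⇒ MQv   [U ::= M Q]
MQv ⇒ vvSQv   [M ::= v v S]
vvSQv ⇒ vvxQv   [S ::= x]
vvxQv ⇒ vvxUSxv   [Q ::= U S x]
vvxUSxv ⇒ vvxvUSxv   [U ::= v U]
vvxvUSxv ⇒ vvxvxSxv   [U ::= x]
vvxvxSxv ⇒ vvxvxxxv   [S ::= x]

S ⇒ Uv ⇒ MQv ⇒ vvSQv ⇒ vvxQv ⇒ vvxUSxv ⇒ vvxvUSxv ⇒ vvxvxSxv ⇒ vvxvxxxv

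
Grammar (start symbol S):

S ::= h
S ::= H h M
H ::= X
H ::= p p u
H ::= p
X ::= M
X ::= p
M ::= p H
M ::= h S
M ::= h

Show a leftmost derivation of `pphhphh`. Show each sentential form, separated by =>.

S=>HhM=>XhM=>MhM=>pHhM=>pphM=>pphhS=>pphhHhM=>pphhphM=>pphhphh

S => HhM   [S ::= H h M]
HhM => XhM   [H ::= X]
XhM => MhM   [X ::= M]
MhM => pHhM   [M ::= p H]
pHhM => pphM   [H ::= p]
pphM => pphhS   [M ::= h S]
pphhS => pphhHhM   [S ::= H h M]
pphhHhM => pphhphM   [H ::= p]
pphhphM => pphhphh   [M ::= h]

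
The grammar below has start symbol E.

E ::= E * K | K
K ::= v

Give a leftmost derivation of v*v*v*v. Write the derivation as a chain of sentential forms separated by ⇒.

E⇒E*K⇒E*K*K⇒E*K*K*K⇒K*K*K*K⇒v*K*K*K⇒v*v*K*K⇒v*v*v*K⇒v*v*v*v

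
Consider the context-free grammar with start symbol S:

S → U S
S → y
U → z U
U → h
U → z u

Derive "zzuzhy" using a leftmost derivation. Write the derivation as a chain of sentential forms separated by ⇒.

S⇒US⇒zUS⇒zzuS⇒zzuUS⇒zzuzUS⇒zzuzhS⇒zzuzhy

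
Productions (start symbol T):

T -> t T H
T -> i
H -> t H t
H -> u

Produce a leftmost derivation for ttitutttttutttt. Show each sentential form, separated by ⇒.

T⇒tTH⇒ttTHH⇒ttiHH⇒ttitHtH⇒ttitutH⇒ttituttHt⇒ttitutttHtt⇒ttituttttHttt⇒ttitutttttHtttt⇒ttitutttttutttt

T ⇒ tTH   [T -> t T H]
tTH ⇒ ttTHH   [T -> t T H]
ttTHH ⇒ ttiHH   [T -> i]
ttiHH ⇒ ttitHtH   [H -> t H t]
ttitHtH ⇒ ttitutH   [H -> u]
ttitutH ⇒ ttituttHt   [H -> t H t]
ttituttHt ⇒ ttitutttHtt   [H -> t H t]
ttitutttHtt ⇒ ttituttttHttt   [H -> t H t]
ttituttttHttt ⇒ ttitutttttHtttt   [H -> t H t]
ttitutttttHtttt ⇒ ttitutttttutttt   [H -> u]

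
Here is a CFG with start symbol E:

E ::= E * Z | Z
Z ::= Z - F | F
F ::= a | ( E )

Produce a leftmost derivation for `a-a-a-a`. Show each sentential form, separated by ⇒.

E⇒Z⇒Z-F⇒Z-F-F⇒Z-F-F-F⇒F-F-F-F⇒a-F-F-F⇒a-a-F-F⇒a-a-a-F⇒a-a-a-a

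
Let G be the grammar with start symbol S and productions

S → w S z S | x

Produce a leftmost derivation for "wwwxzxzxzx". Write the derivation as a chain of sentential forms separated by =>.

S => wSzS => wwSzSzS => wwwSzSzSzS => wwwxzSzSzS => wwwxzxzSzS => wwwxzxzxzS => wwwxzxzxzx

S => wSzS   [S → w S z S]
wSzS => wwSzSzS   [S → w S z S]
wwSzSzS => wwwSzSzSzS   [S → w S z S]
wwwSzSzSzS => wwwxzSzSzS   [S → x]
wwwxzSzSzS => wwwxzxzSzS   [S → x]
wwwxzxzSzS => wwwxzxzxzS   [S → x]
wwwxzxzxzS => wwwxzxzxzx   [S → x]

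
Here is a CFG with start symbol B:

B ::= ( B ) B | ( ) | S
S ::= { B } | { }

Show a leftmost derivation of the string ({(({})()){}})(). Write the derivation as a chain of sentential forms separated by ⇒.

B⇒(B)B⇒(S)B⇒({B})B⇒({(B)B})B⇒({((B)B)B})B⇒({((S)B)B})B⇒({(({})B)B})B⇒({(({})())B})B⇒({(({})())S})B⇒({(({})()){}})B⇒({(({})()){}})()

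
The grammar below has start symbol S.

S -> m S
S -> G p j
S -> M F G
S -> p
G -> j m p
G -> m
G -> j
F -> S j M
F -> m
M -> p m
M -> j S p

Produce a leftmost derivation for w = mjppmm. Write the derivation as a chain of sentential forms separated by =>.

S => mS => mMFG => mjSpFG => mjppFG => mjppmG => mjppmm

S => mS   [S -> m S]
mS => mMFG   [S -> M F G]
mMFG => mjSpFG   [M -> j S p]
mjSpFG => mjppFG   [S -> p]
mjppFG => mjppmG   [F -> m]
mjppmG => mjppmm   [G -> m]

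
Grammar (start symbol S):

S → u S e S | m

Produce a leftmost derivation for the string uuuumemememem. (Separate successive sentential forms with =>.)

S => uSeS   [S → u S e S]
uSeS => uuSeSeS   [S → u S e S]
uuSeSeS => uuuSeSeSeS   [S → u S e S]
uuuSeSeSeS => uuuuSeSeSeSeS   [S → u S e S]
uuuuSeSeSeSeS => uuuumeSeSeSeS   [S → m]
uuuumeSeSeSeS => uuuumemeSeSeS   [S → m]
uuuumemeSeSeS => uuuumememeSeS   [S → m]
uuuumememeSeS => uuuumemememeS   [S → m]
uuuumemememeS => uuuumemememem   [S → m]

S => uSeS => uuSeSeS => uuuSeSeSeS => uuuuSeSeSeSeS => uuuumeSeSeSeS => uuuumemeSeSeS => uuuumememeSeS => uuuumemememeS => uuuumemememem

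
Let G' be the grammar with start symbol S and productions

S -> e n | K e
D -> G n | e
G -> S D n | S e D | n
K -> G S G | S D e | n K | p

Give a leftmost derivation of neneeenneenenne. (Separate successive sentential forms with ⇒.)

S ⇒ Ke   [S -> K e]
Ke ⇒ GSGe   [K -> G S G]
GSGe ⇒ SDnSGe   [G -> S D n]
SDnSGe ⇒ KeDnSGe   [S -> K e]
KeDnSGe ⇒ nKeDnSGe   [K -> n K]
nKeDnSGe ⇒ nGSGeDnSGe   [K -> G S G]
nGSGeDnSGe ⇒ nSeDSGeDnSGe   [G -> S e D]
nSeDSGeDnSGe ⇒ neneDSGeDnSGe   [S -> e n]
neneDSGeDnSGe ⇒ neneeSGeDnSGe   [D -> e]
neneeSGeDnSGe ⇒ neneeenGeDnSGe   [S -> e n]
neneeenGeDnSGe ⇒ neneeenneDnSGe   [G -> n]
neneeenneDnSGe ⇒ neneeenneenSGe   [D -> e]
neneeenneenSGe ⇒ neneeenneenenGe   [S -> e n]
neneeenneenenGe ⇒ neneeenneenenne   [G -> n]

S ⇒ Ke ⇒ GSGe ⇒ SDnSGe ⇒ KeDnSGe ⇒ nKeDnSGe ⇒ nGSGeDnSGe ⇒ nSeDSGeDnSGe ⇒ neneDSGeDnSGe ⇒ neneeSGeDnSGe ⇒ neneeenGeDnSGe ⇒ neneeenneDnSGe ⇒ neneeenneenSGe ⇒ neneeenneenenGe ⇒ neneeenneenenne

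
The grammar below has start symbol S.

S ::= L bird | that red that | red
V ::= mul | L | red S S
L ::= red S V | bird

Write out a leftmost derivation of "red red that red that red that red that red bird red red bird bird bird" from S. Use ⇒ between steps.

S ⇒ L bird   [S ::= L bird]
L bird ⇒ red S V bird   [L ::= red S V]
red S V bird ⇒ red L bird V bird   [S ::= L bird]
red L bird V bird ⇒ red red S V bird V bird   [L ::= red S V]
red red S V bird V bird ⇒ red red that red that V bird V bird   [S ::= that red that]
red red that red that V bird V bird ⇒ red red that red that red S S bird V bird   [V ::= red S S]
red red that red that red S S bird V bird ⇒ red red that red that red that red that S bird V bird   [S ::= that red that]
red red that red that red that red that S bird V bird ⇒ red red that red that red that red that red bird V bird   [S ::= red]
red red that red that red that red that red bird V bird ⇒ red red that red that red that red that red bird red S S bird   [V ::= red S S]
red red that red that red that red that red bird red S S bird ⇒ red red that red that red that red that red bird red red S bird   [S ::= red]
red red that red that red that red that red bird red red S bird ⇒ red red that red that red that red that red bird red red L bird bird   [S ::= L bird]
red red that red that red that red that red bird red red L bird bird ⇒ red red that red that red that red that red bird red red bird bird bird   [L ::= bird]

S ⇒ L bird ⇒ red S V bird ⇒ red L bird V bird ⇒ red red S V bird V bird ⇒ red red that red that V bird V bird ⇒ red red that red that red S S bird V bird ⇒ red red that red that red that red that S bird V bird ⇒ red red that red that red that red that red bird V bird ⇒ red red that red that red that red that red bird red S S bird ⇒ red red that red that red that red that red bird red red S bird ⇒ red red that red that red that red that red bird red red L bird bird ⇒ red red that red that red that red that red bird red red bird bird bird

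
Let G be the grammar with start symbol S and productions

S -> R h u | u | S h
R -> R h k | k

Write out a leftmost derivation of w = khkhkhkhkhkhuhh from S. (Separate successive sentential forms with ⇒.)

S ⇒ Sh ⇒ Shh ⇒ Rhuhh ⇒ Rhkhuhh ⇒ Rhkhkhuhh ⇒ Rhkhkhkhuhh ⇒ Rhkhkhkhkhuhh ⇒ Rhkhkhkhkhkhuhh ⇒ khkhkhkhkhkhuhh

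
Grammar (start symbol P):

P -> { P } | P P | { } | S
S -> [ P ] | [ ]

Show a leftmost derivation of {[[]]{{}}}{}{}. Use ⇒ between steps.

P⇒PP⇒PPP⇒{P}PP⇒{PP}PP⇒{SP}PP⇒{[P]P}PP⇒{[S]P}PP⇒{[[]]P}PP⇒{[[]]{P}}PP⇒{[[]]{{}}}PP⇒{[[]]{{}}}{}P⇒{[[]]{{}}}{}{}

P ⇒ PP   [P -> P P]
PP ⇒ PPP   [P -> P P]
PPP ⇒ {P}PP   [P -> { P }]
{P}PP ⇒ {PP}PP   [P -> P P]
{PP}PP ⇒ {SP}PP   [P -> S]
{SP}PP ⇒ {[P]P}PP   [S -> [ P ]]
{[P]P}PP ⇒ {[S]P}PP   [P -> S]
{[S]P}PP ⇒ {[[]]P}PP   [S -> [ ]]
{[[]]P}PP ⇒ {[[]]{P}}PP   [P -> { P }]
{[[]]{P}}PP ⇒ {[[]]{{}}}PP   [P -> { }]
{[[]]{{}}}PP ⇒ {[[]]{{}}}{}P   [P -> { }]
{[[]]{{}}}{}P ⇒ {[[]]{{}}}{}{}   [P -> { }]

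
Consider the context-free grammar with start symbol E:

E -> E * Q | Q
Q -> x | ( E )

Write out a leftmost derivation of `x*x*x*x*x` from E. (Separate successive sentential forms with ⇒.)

E ⇒ E*Q ⇒ E*Q*Q ⇒ E*Q*Q*Q ⇒ E*Q*Q*Q*Q ⇒ Q*Q*Q*Q*Q ⇒ x*Q*Q*Q*Q ⇒ x*x*Q*Q*Q ⇒ x*x*x*Q*Q ⇒ x*x*x*x*Q ⇒ x*x*x*x*x

E ⇒ E*Q   [E -> E * Q]
E*Q ⇒ E*Q*Q   [E -> E * Q]
E*Q*Q ⇒ E*Q*Q*Q   [E -> E * Q]
E*Q*Q*Q ⇒ E*Q*Q*Q*Q   [E -> E * Q]
E*Q*Q*Q*Q ⇒ Q*Q*Q*Q*Q   [E -> Q]
Q*Q*Q*Q*Q ⇒ x*Q*Q*Q*Q   [Q -> x]
x*Q*Q*Q*Q ⇒ x*x*Q*Q*Q   [Q -> x]
x*x*Q*Q*Q ⇒ x*x*x*Q*Q   [Q -> x]
x*x*x*Q*Q ⇒ x*x*x*x*Q   [Q -> x]
x*x*x*x*Q ⇒ x*x*x*x*x   [Q -> x]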